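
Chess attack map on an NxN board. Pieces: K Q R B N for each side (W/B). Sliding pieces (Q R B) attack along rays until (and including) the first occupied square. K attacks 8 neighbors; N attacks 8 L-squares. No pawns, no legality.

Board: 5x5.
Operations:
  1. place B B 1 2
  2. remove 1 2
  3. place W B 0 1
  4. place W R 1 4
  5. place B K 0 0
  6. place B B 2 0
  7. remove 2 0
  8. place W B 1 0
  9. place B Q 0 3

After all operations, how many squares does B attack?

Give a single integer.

Answer: 13

Derivation:
Op 1: place BB@(1,2)
Op 2: remove (1,2)
Op 3: place WB@(0,1)
Op 4: place WR@(1,4)
Op 5: place BK@(0,0)
Op 6: place BB@(2,0)
Op 7: remove (2,0)
Op 8: place WB@(1,0)
Op 9: place BQ@(0,3)
Per-piece attacks for B:
  BK@(0,0): attacks (0,1) (1,0) (1,1)
  BQ@(0,3): attacks (0,4) (0,2) (0,1) (1,3) (2,3) (3,3) (4,3) (1,4) (1,2) (2,1) (3,0) [ray(0,-1) blocked at (0,1); ray(1,1) blocked at (1,4)]
Union (13 distinct): (0,1) (0,2) (0,4) (1,0) (1,1) (1,2) (1,3) (1,4) (2,1) (2,3) (3,0) (3,3) (4,3)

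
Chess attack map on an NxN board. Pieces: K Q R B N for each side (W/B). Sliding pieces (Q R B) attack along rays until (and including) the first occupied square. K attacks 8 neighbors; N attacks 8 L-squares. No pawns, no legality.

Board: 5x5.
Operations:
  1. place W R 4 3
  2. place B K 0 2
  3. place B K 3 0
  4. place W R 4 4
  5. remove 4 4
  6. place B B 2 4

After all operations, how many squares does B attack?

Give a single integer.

Op 1: place WR@(4,3)
Op 2: place BK@(0,2)
Op 3: place BK@(3,0)
Op 4: place WR@(4,4)
Op 5: remove (4,4)
Op 6: place BB@(2,4)
Per-piece attacks for B:
  BK@(0,2): attacks (0,3) (0,1) (1,2) (1,3) (1,1)
  BB@(2,4): attacks (3,3) (4,2) (1,3) (0,2) [ray(-1,-1) blocked at (0,2)]
  BK@(3,0): attacks (3,1) (4,0) (2,0) (4,1) (2,1)
Union (13 distinct): (0,1) (0,2) (0,3) (1,1) (1,2) (1,3) (2,0) (2,1) (3,1) (3,3) (4,0) (4,1) (4,2)

Answer: 13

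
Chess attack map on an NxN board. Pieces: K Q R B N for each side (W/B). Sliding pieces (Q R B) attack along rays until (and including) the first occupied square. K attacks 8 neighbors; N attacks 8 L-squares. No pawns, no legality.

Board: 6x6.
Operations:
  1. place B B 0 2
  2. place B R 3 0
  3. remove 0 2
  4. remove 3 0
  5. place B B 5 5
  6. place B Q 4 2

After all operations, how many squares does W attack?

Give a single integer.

Answer: 0

Derivation:
Op 1: place BB@(0,2)
Op 2: place BR@(3,0)
Op 3: remove (0,2)
Op 4: remove (3,0)
Op 5: place BB@(5,5)
Op 6: place BQ@(4,2)
Per-piece attacks for W:
Union (0 distinct): (none)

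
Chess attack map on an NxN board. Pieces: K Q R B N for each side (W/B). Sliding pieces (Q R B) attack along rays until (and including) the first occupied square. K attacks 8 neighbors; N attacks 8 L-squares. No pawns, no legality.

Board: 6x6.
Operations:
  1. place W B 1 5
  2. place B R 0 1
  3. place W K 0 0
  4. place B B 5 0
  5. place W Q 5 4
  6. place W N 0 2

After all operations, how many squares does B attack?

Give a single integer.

Answer: 11

Derivation:
Op 1: place WB@(1,5)
Op 2: place BR@(0,1)
Op 3: place WK@(0,0)
Op 4: place BB@(5,0)
Op 5: place WQ@(5,4)
Op 6: place WN@(0,2)
Per-piece attacks for B:
  BR@(0,1): attacks (0,2) (0,0) (1,1) (2,1) (3,1) (4,1) (5,1) [ray(0,1) blocked at (0,2); ray(0,-1) blocked at (0,0)]
  BB@(5,0): attacks (4,1) (3,2) (2,3) (1,4) (0,5)
Union (11 distinct): (0,0) (0,2) (0,5) (1,1) (1,4) (2,1) (2,3) (3,1) (3,2) (4,1) (5,1)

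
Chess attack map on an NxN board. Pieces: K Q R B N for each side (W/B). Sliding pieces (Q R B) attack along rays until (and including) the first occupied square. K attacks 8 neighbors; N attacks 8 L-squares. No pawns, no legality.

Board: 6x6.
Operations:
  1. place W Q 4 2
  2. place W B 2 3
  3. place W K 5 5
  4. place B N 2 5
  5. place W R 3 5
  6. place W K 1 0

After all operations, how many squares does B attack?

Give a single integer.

Op 1: place WQ@(4,2)
Op 2: place WB@(2,3)
Op 3: place WK@(5,5)
Op 4: place BN@(2,5)
Op 5: place WR@(3,5)
Op 6: place WK@(1,0)
Per-piece attacks for B:
  BN@(2,5): attacks (3,3) (4,4) (1,3) (0,4)
Union (4 distinct): (0,4) (1,3) (3,3) (4,4)

Answer: 4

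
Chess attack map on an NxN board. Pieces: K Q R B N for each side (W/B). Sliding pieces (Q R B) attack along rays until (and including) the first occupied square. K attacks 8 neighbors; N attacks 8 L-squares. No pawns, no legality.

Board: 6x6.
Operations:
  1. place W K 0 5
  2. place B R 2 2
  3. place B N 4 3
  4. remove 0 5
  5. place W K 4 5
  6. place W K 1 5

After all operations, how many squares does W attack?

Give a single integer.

Answer: 10

Derivation:
Op 1: place WK@(0,5)
Op 2: place BR@(2,2)
Op 3: place BN@(4,3)
Op 4: remove (0,5)
Op 5: place WK@(4,5)
Op 6: place WK@(1,5)
Per-piece attacks for W:
  WK@(1,5): attacks (1,4) (2,5) (0,5) (2,4) (0,4)
  WK@(4,5): attacks (4,4) (5,5) (3,5) (5,4) (3,4)
Union (10 distinct): (0,4) (0,5) (1,4) (2,4) (2,5) (3,4) (3,5) (4,4) (5,4) (5,5)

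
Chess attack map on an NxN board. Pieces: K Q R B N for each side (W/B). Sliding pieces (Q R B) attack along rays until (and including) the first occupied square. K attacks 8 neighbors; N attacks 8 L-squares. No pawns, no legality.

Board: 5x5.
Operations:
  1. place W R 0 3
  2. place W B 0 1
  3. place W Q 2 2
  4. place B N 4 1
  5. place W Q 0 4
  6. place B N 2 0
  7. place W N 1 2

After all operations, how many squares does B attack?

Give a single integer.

Answer: 7

Derivation:
Op 1: place WR@(0,3)
Op 2: place WB@(0,1)
Op 3: place WQ@(2,2)
Op 4: place BN@(4,1)
Op 5: place WQ@(0,4)
Op 6: place BN@(2,0)
Op 7: place WN@(1,2)
Per-piece attacks for B:
  BN@(2,0): attacks (3,2) (4,1) (1,2) (0,1)
  BN@(4,1): attacks (3,3) (2,2) (2,0)
Union (7 distinct): (0,1) (1,2) (2,0) (2,2) (3,2) (3,3) (4,1)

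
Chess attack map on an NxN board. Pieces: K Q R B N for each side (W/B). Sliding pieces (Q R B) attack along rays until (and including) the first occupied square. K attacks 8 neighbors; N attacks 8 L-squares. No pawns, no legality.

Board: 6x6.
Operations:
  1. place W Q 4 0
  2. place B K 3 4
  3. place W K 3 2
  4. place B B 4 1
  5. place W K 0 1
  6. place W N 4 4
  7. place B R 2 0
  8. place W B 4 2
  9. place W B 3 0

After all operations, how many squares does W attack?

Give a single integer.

Answer: 26

Derivation:
Op 1: place WQ@(4,0)
Op 2: place BK@(3,4)
Op 3: place WK@(3,2)
Op 4: place BB@(4,1)
Op 5: place WK@(0,1)
Op 6: place WN@(4,4)
Op 7: place BR@(2,0)
Op 8: place WB@(4,2)
Op 9: place WB@(3,0)
Per-piece attacks for W:
  WK@(0,1): attacks (0,2) (0,0) (1,1) (1,2) (1,0)
  WB@(3,0): attacks (4,1) (2,1) (1,2) (0,3) [ray(1,1) blocked at (4,1)]
  WK@(3,2): attacks (3,3) (3,1) (4,2) (2,2) (4,3) (4,1) (2,3) (2,1)
  WQ@(4,0): attacks (4,1) (5,0) (3,0) (5,1) (3,1) (2,2) (1,3) (0,4) [ray(0,1) blocked at (4,1); ray(-1,0) blocked at (3,0)]
  WB@(4,2): attacks (5,3) (5,1) (3,3) (2,4) (1,5) (3,1) (2,0) [ray(-1,-1) blocked at (2,0)]
  WN@(4,4): attacks (2,5) (5,2) (3,2) (2,3)
Union (26 distinct): (0,0) (0,2) (0,3) (0,4) (1,0) (1,1) (1,2) (1,3) (1,5) (2,0) (2,1) (2,2) (2,3) (2,4) (2,5) (3,0) (3,1) (3,2) (3,3) (4,1) (4,2) (4,3) (5,0) (5,1) (5,2) (5,3)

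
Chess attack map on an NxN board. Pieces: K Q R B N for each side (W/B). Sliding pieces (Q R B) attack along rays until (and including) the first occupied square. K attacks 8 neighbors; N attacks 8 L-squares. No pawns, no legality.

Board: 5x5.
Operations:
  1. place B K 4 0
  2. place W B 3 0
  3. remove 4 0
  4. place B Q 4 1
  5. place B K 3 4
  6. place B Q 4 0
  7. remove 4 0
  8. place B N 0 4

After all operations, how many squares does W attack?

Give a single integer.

Op 1: place BK@(4,0)
Op 2: place WB@(3,0)
Op 3: remove (4,0)
Op 4: place BQ@(4,1)
Op 5: place BK@(3,4)
Op 6: place BQ@(4,0)
Op 7: remove (4,0)
Op 8: place BN@(0,4)
Per-piece attacks for W:
  WB@(3,0): attacks (4,1) (2,1) (1,2) (0,3) [ray(1,1) blocked at (4,1)]
Union (4 distinct): (0,3) (1,2) (2,1) (4,1)

Answer: 4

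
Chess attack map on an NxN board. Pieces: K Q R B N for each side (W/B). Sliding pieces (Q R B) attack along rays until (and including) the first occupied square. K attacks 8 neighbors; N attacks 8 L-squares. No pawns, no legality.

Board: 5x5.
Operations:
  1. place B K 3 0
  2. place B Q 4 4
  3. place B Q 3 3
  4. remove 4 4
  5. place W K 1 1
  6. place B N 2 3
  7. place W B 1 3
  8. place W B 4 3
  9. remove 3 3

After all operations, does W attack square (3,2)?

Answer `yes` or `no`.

Op 1: place BK@(3,0)
Op 2: place BQ@(4,4)
Op 3: place BQ@(3,3)
Op 4: remove (4,4)
Op 5: place WK@(1,1)
Op 6: place BN@(2,3)
Op 7: place WB@(1,3)
Op 8: place WB@(4,3)
Op 9: remove (3,3)
Per-piece attacks for W:
  WK@(1,1): attacks (1,2) (1,0) (2,1) (0,1) (2,2) (2,0) (0,2) (0,0)
  WB@(1,3): attacks (2,4) (2,2) (3,1) (4,0) (0,4) (0,2)
  WB@(4,3): attacks (3,4) (3,2) (2,1) (1,0)
W attacks (3,2): yes

Answer: yes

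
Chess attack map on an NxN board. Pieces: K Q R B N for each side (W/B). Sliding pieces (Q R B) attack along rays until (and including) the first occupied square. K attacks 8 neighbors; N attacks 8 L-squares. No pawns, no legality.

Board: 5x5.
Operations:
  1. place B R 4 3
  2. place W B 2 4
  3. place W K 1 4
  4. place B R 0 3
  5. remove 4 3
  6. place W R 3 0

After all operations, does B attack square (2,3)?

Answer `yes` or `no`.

Answer: yes

Derivation:
Op 1: place BR@(4,3)
Op 2: place WB@(2,4)
Op 3: place WK@(1,4)
Op 4: place BR@(0,3)
Op 5: remove (4,3)
Op 6: place WR@(3,0)
Per-piece attacks for B:
  BR@(0,3): attacks (0,4) (0,2) (0,1) (0,0) (1,3) (2,3) (3,3) (4,3)
B attacks (2,3): yes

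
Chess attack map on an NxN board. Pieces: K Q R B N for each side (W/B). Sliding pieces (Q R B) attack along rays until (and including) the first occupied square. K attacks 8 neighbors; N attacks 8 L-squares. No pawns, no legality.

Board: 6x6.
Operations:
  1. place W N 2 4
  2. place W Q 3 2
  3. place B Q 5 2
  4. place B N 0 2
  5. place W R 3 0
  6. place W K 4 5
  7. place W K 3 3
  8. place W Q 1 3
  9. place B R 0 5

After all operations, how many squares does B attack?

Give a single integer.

Answer: 22

Derivation:
Op 1: place WN@(2,4)
Op 2: place WQ@(3,2)
Op 3: place BQ@(5,2)
Op 4: place BN@(0,2)
Op 5: place WR@(3,0)
Op 6: place WK@(4,5)
Op 7: place WK@(3,3)
Op 8: place WQ@(1,3)
Op 9: place BR@(0,5)
Per-piece attacks for B:
  BN@(0,2): attacks (1,4) (2,3) (1,0) (2,1)
  BR@(0,5): attacks (0,4) (0,3) (0,2) (1,5) (2,5) (3,5) (4,5) [ray(0,-1) blocked at (0,2); ray(1,0) blocked at (4,5)]
  BQ@(5,2): attacks (5,3) (5,4) (5,5) (5,1) (5,0) (4,2) (3,2) (4,3) (3,4) (2,5) (4,1) (3,0) [ray(-1,0) blocked at (3,2); ray(-1,-1) blocked at (3,0)]
Union (22 distinct): (0,2) (0,3) (0,4) (1,0) (1,4) (1,5) (2,1) (2,3) (2,5) (3,0) (3,2) (3,4) (3,5) (4,1) (4,2) (4,3) (4,5) (5,0) (5,1) (5,3) (5,4) (5,5)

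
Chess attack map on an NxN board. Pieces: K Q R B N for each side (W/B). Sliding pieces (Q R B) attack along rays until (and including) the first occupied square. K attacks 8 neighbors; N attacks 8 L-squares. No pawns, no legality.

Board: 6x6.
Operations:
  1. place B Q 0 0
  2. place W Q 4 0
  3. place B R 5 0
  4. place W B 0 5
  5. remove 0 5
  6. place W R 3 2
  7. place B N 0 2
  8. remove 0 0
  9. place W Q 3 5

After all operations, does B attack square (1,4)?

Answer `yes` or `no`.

Answer: yes

Derivation:
Op 1: place BQ@(0,0)
Op 2: place WQ@(4,0)
Op 3: place BR@(5,0)
Op 4: place WB@(0,5)
Op 5: remove (0,5)
Op 6: place WR@(3,2)
Op 7: place BN@(0,2)
Op 8: remove (0,0)
Op 9: place WQ@(3,5)
Per-piece attacks for B:
  BN@(0,2): attacks (1,4) (2,3) (1,0) (2,1)
  BR@(5,0): attacks (5,1) (5,2) (5,3) (5,4) (5,5) (4,0) [ray(-1,0) blocked at (4,0)]
B attacks (1,4): yes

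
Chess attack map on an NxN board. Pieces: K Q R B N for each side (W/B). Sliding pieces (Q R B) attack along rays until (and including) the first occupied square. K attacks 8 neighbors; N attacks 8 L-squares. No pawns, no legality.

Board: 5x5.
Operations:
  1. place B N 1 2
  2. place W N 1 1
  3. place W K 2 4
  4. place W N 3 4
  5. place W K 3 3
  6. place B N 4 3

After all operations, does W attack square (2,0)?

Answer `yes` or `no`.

Answer: no

Derivation:
Op 1: place BN@(1,2)
Op 2: place WN@(1,1)
Op 3: place WK@(2,4)
Op 4: place WN@(3,4)
Op 5: place WK@(3,3)
Op 6: place BN@(4,3)
Per-piece attacks for W:
  WN@(1,1): attacks (2,3) (3,2) (0,3) (3,0)
  WK@(2,4): attacks (2,3) (3,4) (1,4) (3,3) (1,3)
  WK@(3,3): attacks (3,4) (3,2) (4,3) (2,3) (4,4) (4,2) (2,4) (2,2)
  WN@(3,4): attacks (4,2) (2,2) (1,3)
W attacks (2,0): no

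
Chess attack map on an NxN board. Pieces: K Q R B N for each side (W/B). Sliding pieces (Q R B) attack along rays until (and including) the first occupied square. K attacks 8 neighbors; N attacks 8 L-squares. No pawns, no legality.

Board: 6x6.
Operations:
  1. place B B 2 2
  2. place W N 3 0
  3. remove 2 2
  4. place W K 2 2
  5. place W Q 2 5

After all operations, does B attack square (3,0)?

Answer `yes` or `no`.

Answer: no

Derivation:
Op 1: place BB@(2,2)
Op 2: place WN@(3,0)
Op 3: remove (2,2)
Op 4: place WK@(2,2)
Op 5: place WQ@(2,5)
Per-piece attacks for B:
B attacks (3,0): no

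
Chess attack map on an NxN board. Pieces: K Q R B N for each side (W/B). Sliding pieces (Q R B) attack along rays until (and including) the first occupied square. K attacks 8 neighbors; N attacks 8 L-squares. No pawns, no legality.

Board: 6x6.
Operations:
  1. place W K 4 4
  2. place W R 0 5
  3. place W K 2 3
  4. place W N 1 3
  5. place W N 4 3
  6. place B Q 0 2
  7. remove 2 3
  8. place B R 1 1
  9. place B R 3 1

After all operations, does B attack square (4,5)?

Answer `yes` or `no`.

Op 1: place WK@(4,4)
Op 2: place WR@(0,5)
Op 3: place WK@(2,3)
Op 4: place WN@(1,3)
Op 5: place WN@(4,3)
Op 6: place BQ@(0,2)
Op 7: remove (2,3)
Op 8: place BR@(1,1)
Op 9: place BR@(3,1)
Per-piece attacks for B:
  BQ@(0,2): attacks (0,3) (0,4) (0,5) (0,1) (0,0) (1,2) (2,2) (3,2) (4,2) (5,2) (1,3) (1,1) [ray(0,1) blocked at (0,5); ray(1,1) blocked at (1,3); ray(1,-1) blocked at (1,1)]
  BR@(1,1): attacks (1,2) (1,3) (1,0) (2,1) (3,1) (0,1) [ray(0,1) blocked at (1,3); ray(1,0) blocked at (3,1)]
  BR@(3,1): attacks (3,2) (3,3) (3,4) (3,5) (3,0) (4,1) (5,1) (2,1) (1,1) [ray(-1,0) blocked at (1,1)]
B attacks (4,5): no

Answer: no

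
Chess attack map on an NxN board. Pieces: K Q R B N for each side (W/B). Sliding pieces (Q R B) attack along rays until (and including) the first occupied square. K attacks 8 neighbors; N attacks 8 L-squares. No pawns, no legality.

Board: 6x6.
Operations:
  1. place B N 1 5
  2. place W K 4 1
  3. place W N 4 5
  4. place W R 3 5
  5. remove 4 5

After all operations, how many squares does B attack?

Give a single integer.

Answer: 3

Derivation:
Op 1: place BN@(1,5)
Op 2: place WK@(4,1)
Op 3: place WN@(4,5)
Op 4: place WR@(3,5)
Op 5: remove (4,5)
Per-piece attacks for B:
  BN@(1,5): attacks (2,3) (3,4) (0,3)
Union (3 distinct): (0,3) (2,3) (3,4)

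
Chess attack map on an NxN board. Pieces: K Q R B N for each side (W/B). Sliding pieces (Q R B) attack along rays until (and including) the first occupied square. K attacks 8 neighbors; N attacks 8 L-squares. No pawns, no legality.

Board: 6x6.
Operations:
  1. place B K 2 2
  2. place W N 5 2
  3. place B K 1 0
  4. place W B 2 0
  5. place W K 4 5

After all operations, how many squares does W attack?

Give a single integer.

Answer: 12

Derivation:
Op 1: place BK@(2,2)
Op 2: place WN@(5,2)
Op 3: place BK@(1,0)
Op 4: place WB@(2,0)
Op 5: place WK@(4,5)
Per-piece attacks for W:
  WB@(2,0): attacks (3,1) (4,2) (5,3) (1,1) (0,2)
  WK@(4,5): attacks (4,4) (5,5) (3,5) (5,4) (3,4)
  WN@(5,2): attacks (4,4) (3,3) (4,0) (3,1)
Union (12 distinct): (0,2) (1,1) (3,1) (3,3) (3,4) (3,5) (4,0) (4,2) (4,4) (5,3) (5,4) (5,5)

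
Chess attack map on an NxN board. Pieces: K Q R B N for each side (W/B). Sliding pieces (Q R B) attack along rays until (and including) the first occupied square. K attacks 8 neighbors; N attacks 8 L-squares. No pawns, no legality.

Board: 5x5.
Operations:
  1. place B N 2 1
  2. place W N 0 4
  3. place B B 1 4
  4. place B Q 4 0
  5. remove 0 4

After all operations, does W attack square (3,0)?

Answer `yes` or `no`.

Answer: no

Derivation:
Op 1: place BN@(2,1)
Op 2: place WN@(0,4)
Op 3: place BB@(1,4)
Op 4: place BQ@(4,0)
Op 5: remove (0,4)
Per-piece attacks for W:
W attacks (3,0): no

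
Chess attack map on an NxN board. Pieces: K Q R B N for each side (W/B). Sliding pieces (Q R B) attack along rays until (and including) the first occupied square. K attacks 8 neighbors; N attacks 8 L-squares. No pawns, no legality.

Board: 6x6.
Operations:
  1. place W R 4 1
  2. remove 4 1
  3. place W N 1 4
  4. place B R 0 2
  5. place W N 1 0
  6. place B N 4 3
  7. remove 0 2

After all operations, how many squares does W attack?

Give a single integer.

Answer: 5

Derivation:
Op 1: place WR@(4,1)
Op 2: remove (4,1)
Op 3: place WN@(1,4)
Op 4: place BR@(0,2)
Op 5: place WN@(1,0)
Op 6: place BN@(4,3)
Op 7: remove (0,2)
Per-piece attacks for W:
  WN@(1,0): attacks (2,2) (3,1) (0,2)
  WN@(1,4): attacks (3,5) (2,2) (3,3) (0,2)
Union (5 distinct): (0,2) (2,2) (3,1) (3,3) (3,5)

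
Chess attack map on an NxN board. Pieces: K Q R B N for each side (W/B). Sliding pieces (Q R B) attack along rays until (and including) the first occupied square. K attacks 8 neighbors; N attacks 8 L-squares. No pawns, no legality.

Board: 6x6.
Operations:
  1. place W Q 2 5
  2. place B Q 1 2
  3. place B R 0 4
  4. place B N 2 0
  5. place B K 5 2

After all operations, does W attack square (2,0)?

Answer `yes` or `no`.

Op 1: place WQ@(2,5)
Op 2: place BQ@(1,2)
Op 3: place BR@(0,4)
Op 4: place BN@(2,0)
Op 5: place BK@(5,2)
Per-piece attacks for W:
  WQ@(2,5): attacks (2,4) (2,3) (2,2) (2,1) (2,0) (3,5) (4,5) (5,5) (1,5) (0,5) (3,4) (4,3) (5,2) (1,4) (0,3) [ray(0,-1) blocked at (2,0); ray(1,-1) blocked at (5,2)]
W attacks (2,0): yes

Answer: yes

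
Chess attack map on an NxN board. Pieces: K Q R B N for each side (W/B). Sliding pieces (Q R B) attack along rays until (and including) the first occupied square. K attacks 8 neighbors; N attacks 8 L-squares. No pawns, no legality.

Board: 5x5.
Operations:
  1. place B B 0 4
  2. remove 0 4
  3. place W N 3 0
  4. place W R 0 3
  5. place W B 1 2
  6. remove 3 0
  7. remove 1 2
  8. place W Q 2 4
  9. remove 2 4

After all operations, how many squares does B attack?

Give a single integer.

Answer: 0

Derivation:
Op 1: place BB@(0,4)
Op 2: remove (0,4)
Op 3: place WN@(3,0)
Op 4: place WR@(0,3)
Op 5: place WB@(1,2)
Op 6: remove (3,0)
Op 7: remove (1,2)
Op 8: place WQ@(2,4)
Op 9: remove (2,4)
Per-piece attacks for B:
Union (0 distinct): (none)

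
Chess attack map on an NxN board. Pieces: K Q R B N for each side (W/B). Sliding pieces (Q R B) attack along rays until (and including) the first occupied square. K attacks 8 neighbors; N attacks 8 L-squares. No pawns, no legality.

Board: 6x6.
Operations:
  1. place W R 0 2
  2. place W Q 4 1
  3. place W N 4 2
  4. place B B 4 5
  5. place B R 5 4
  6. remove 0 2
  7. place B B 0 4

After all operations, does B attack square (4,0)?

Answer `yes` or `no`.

Op 1: place WR@(0,2)
Op 2: place WQ@(4,1)
Op 3: place WN@(4,2)
Op 4: place BB@(4,5)
Op 5: place BR@(5,4)
Op 6: remove (0,2)
Op 7: place BB@(0,4)
Per-piece attacks for B:
  BB@(0,4): attacks (1,5) (1,3) (2,2) (3,1) (4,0)
  BB@(4,5): attacks (5,4) (3,4) (2,3) (1,2) (0,1) [ray(1,-1) blocked at (5,4)]
  BR@(5,4): attacks (5,5) (5,3) (5,2) (5,1) (5,0) (4,4) (3,4) (2,4) (1,4) (0,4) [ray(-1,0) blocked at (0,4)]
B attacks (4,0): yes

Answer: yes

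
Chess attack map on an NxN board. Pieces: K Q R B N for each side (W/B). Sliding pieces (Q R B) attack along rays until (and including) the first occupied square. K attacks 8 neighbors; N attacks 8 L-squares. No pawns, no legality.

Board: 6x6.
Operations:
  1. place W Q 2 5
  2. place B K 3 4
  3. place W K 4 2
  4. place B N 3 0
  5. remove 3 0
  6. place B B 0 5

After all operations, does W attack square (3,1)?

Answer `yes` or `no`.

Answer: yes

Derivation:
Op 1: place WQ@(2,5)
Op 2: place BK@(3,4)
Op 3: place WK@(4,2)
Op 4: place BN@(3,0)
Op 5: remove (3,0)
Op 6: place BB@(0,5)
Per-piece attacks for W:
  WQ@(2,5): attacks (2,4) (2,3) (2,2) (2,1) (2,0) (3,5) (4,5) (5,5) (1,5) (0,5) (3,4) (1,4) (0,3) [ray(-1,0) blocked at (0,5); ray(1,-1) blocked at (3,4)]
  WK@(4,2): attacks (4,3) (4,1) (5,2) (3,2) (5,3) (5,1) (3,3) (3,1)
W attacks (3,1): yes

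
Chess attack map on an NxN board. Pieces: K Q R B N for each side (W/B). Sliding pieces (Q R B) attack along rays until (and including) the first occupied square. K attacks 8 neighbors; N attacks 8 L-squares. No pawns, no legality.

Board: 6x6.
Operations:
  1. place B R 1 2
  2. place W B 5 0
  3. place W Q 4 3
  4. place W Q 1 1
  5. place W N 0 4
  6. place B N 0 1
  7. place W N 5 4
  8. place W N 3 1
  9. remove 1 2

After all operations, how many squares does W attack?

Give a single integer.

Answer: 31

Derivation:
Op 1: place BR@(1,2)
Op 2: place WB@(5,0)
Op 3: place WQ@(4,3)
Op 4: place WQ@(1,1)
Op 5: place WN@(0,4)
Op 6: place BN@(0,1)
Op 7: place WN@(5,4)
Op 8: place WN@(3,1)
Op 9: remove (1,2)
Per-piece attacks for W:
  WN@(0,4): attacks (2,5) (1,2) (2,3)
  WQ@(1,1): attacks (1,2) (1,3) (1,4) (1,5) (1,0) (2,1) (3,1) (0,1) (2,2) (3,3) (4,4) (5,5) (2,0) (0,2) (0,0) [ray(1,0) blocked at (3,1); ray(-1,0) blocked at (0,1)]
  WN@(3,1): attacks (4,3) (5,2) (2,3) (1,2) (5,0) (1,0)
  WQ@(4,3): attacks (4,4) (4,5) (4,2) (4,1) (4,0) (5,3) (3,3) (2,3) (1,3) (0,3) (5,4) (5,2) (3,4) (2,5) (3,2) (2,1) (1,0) [ray(1,1) blocked at (5,4)]
  WB@(5,0): attacks (4,1) (3,2) (2,3) (1,4) (0,5)
  WN@(5,4): attacks (3,5) (4,2) (3,3)
Union (31 distinct): (0,0) (0,1) (0,2) (0,3) (0,5) (1,0) (1,2) (1,3) (1,4) (1,5) (2,0) (2,1) (2,2) (2,3) (2,5) (3,1) (3,2) (3,3) (3,4) (3,5) (4,0) (4,1) (4,2) (4,3) (4,4) (4,5) (5,0) (5,2) (5,3) (5,4) (5,5)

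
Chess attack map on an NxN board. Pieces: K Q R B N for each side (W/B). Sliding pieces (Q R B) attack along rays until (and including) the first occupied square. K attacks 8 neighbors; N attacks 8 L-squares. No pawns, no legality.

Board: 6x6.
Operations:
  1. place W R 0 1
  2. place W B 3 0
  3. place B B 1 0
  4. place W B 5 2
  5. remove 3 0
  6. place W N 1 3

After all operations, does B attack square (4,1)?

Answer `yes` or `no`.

Answer: no

Derivation:
Op 1: place WR@(0,1)
Op 2: place WB@(3,0)
Op 3: place BB@(1,0)
Op 4: place WB@(5,2)
Op 5: remove (3,0)
Op 6: place WN@(1,3)
Per-piece attacks for B:
  BB@(1,0): attacks (2,1) (3,2) (4,3) (5,4) (0,1) [ray(-1,1) blocked at (0,1)]
B attacks (4,1): no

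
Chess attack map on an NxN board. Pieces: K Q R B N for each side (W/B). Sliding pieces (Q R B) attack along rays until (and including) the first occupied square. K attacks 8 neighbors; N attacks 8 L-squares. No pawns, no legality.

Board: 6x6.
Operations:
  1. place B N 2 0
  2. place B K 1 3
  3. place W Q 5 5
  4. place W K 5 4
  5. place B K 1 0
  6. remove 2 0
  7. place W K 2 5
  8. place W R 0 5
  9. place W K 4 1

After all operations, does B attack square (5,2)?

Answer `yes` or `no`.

Op 1: place BN@(2,0)
Op 2: place BK@(1,3)
Op 3: place WQ@(5,5)
Op 4: place WK@(5,4)
Op 5: place BK@(1,0)
Op 6: remove (2,0)
Op 7: place WK@(2,5)
Op 8: place WR@(0,5)
Op 9: place WK@(4,1)
Per-piece attacks for B:
  BK@(1,0): attacks (1,1) (2,0) (0,0) (2,1) (0,1)
  BK@(1,3): attacks (1,4) (1,2) (2,3) (0,3) (2,4) (2,2) (0,4) (0,2)
B attacks (5,2): no

Answer: no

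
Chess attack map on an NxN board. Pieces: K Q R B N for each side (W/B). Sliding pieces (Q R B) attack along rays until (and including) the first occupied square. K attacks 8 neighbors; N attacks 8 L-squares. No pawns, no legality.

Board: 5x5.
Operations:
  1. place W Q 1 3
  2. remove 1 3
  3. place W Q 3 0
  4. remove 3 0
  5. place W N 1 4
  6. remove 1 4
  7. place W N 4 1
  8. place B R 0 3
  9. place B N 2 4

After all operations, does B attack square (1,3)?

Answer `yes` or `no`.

Answer: yes

Derivation:
Op 1: place WQ@(1,3)
Op 2: remove (1,3)
Op 3: place WQ@(3,0)
Op 4: remove (3,0)
Op 5: place WN@(1,4)
Op 6: remove (1,4)
Op 7: place WN@(4,1)
Op 8: place BR@(0,3)
Op 9: place BN@(2,4)
Per-piece attacks for B:
  BR@(0,3): attacks (0,4) (0,2) (0,1) (0,0) (1,3) (2,3) (3,3) (4,3)
  BN@(2,4): attacks (3,2) (4,3) (1,2) (0,3)
B attacks (1,3): yes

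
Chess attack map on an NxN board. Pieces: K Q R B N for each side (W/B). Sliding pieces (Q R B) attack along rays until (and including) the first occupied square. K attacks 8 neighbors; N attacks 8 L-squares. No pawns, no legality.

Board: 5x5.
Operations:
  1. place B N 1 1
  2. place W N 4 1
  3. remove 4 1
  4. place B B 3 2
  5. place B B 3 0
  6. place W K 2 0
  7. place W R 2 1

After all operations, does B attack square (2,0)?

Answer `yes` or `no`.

Answer: no

Derivation:
Op 1: place BN@(1,1)
Op 2: place WN@(4,1)
Op 3: remove (4,1)
Op 4: place BB@(3,2)
Op 5: place BB@(3,0)
Op 6: place WK@(2,0)
Op 7: place WR@(2,1)
Per-piece attacks for B:
  BN@(1,1): attacks (2,3) (3,2) (0,3) (3,0)
  BB@(3,0): attacks (4,1) (2,1) [ray(-1,1) blocked at (2,1)]
  BB@(3,2): attacks (4,3) (4,1) (2,3) (1,4) (2,1) [ray(-1,-1) blocked at (2,1)]
B attacks (2,0): no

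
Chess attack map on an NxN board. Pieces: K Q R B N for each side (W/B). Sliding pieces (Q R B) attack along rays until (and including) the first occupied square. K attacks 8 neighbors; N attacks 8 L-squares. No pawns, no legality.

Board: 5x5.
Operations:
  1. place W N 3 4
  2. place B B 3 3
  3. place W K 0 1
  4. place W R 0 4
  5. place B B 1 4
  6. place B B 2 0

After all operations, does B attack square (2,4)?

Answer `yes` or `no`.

Answer: yes

Derivation:
Op 1: place WN@(3,4)
Op 2: place BB@(3,3)
Op 3: place WK@(0,1)
Op 4: place WR@(0,4)
Op 5: place BB@(1,4)
Op 6: place BB@(2,0)
Per-piece attacks for B:
  BB@(1,4): attacks (2,3) (3,2) (4,1) (0,3)
  BB@(2,0): attacks (3,1) (4,2) (1,1) (0,2)
  BB@(3,3): attacks (4,4) (4,2) (2,4) (2,2) (1,1) (0,0)
B attacks (2,4): yes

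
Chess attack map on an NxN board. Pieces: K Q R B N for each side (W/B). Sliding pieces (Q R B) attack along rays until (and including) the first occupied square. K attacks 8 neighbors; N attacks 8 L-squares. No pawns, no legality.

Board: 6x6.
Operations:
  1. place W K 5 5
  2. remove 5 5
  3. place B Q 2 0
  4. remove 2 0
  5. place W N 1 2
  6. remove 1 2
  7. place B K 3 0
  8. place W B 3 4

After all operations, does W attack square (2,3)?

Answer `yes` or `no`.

Answer: yes

Derivation:
Op 1: place WK@(5,5)
Op 2: remove (5,5)
Op 3: place BQ@(2,0)
Op 4: remove (2,0)
Op 5: place WN@(1,2)
Op 6: remove (1,2)
Op 7: place BK@(3,0)
Op 8: place WB@(3,4)
Per-piece attacks for W:
  WB@(3,4): attacks (4,5) (4,3) (5,2) (2,5) (2,3) (1,2) (0,1)
W attacks (2,3): yes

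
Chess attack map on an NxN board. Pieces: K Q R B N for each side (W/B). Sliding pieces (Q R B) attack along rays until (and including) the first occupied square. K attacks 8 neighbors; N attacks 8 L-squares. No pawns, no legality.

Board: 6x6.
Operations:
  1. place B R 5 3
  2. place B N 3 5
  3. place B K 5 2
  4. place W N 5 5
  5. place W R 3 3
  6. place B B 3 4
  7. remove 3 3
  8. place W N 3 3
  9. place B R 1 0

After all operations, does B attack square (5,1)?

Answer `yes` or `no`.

Op 1: place BR@(5,3)
Op 2: place BN@(3,5)
Op 3: place BK@(5,2)
Op 4: place WN@(5,5)
Op 5: place WR@(3,3)
Op 6: place BB@(3,4)
Op 7: remove (3,3)
Op 8: place WN@(3,3)
Op 9: place BR@(1,0)
Per-piece attacks for B:
  BR@(1,0): attacks (1,1) (1,2) (1,3) (1,4) (1,5) (2,0) (3,0) (4,0) (5,0) (0,0)
  BB@(3,4): attacks (4,5) (4,3) (5,2) (2,5) (2,3) (1,2) (0,1) [ray(1,-1) blocked at (5,2)]
  BN@(3,5): attacks (4,3) (5,4) (2,3) (1,4)
  BK@(5,2): attacks (5,3) (5,1) (4,2) (4,3) (4,1)
  BR@(5,3): attacks (5,4) (5,5) (5,2) (4,3) (3,3) [ray(0,1) blocked at (5,5); ray(0,-1) blocked at (5,2); ray(-1,0) blocked at (3,3)]
B attacks (5,1): yes

Answer: yes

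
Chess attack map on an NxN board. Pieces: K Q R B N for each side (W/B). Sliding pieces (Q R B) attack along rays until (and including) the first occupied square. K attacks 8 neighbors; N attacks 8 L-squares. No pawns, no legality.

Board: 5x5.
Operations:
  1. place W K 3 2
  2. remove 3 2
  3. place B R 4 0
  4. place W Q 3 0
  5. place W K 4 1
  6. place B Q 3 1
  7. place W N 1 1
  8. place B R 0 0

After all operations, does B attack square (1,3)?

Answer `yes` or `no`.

Answer: yes

Derivation:
Op 1: place WK@(3,2)
Op 2: remove (3,2)
Op 3: place BR@(4,0)
Op 4: place WQ@(3,0)
Op 5: place WK@(4,1)
Op 6: place BQ@(3,1)
Op 7: place WN@(1,1)
Op 8: place BR@(0,0)
Per-piece attacks for B:
  BR@(0,0): attacks (0,1) (0,2) (0,3) (0,4) (1,0) (2,0) (3,0) [ray(1,0) blocked at (3,0)]
  BQ@(3,1): attacks (3,2) (3,3) (3,4) (3,0) (4,1) (2,1) (1,1) (4,2) (4,0) (2,2) (1,3) (0,4) (2,0) [ray(0,-1) blocked at (3,0); ray(1,0) blocked at (4,1); ray(-1,0) blocked at (1,1); ray(1,-1) blocked at (4,0)]
  BR@(4,0): attacks (4,1) (3,0) [ray(0,1) blocked at (4,1); ray(-1,0) blocked at (3,0)]
B attacks (1,3): yes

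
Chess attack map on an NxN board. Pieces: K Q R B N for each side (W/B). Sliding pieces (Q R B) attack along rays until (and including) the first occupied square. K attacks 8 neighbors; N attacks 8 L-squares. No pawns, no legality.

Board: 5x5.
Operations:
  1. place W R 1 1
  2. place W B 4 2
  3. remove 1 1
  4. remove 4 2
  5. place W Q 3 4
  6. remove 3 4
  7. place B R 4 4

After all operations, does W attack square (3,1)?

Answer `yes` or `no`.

Op 1: place WR@(1,1)
Op 2: place WB@(4,2)
Op 3: remove (1,1)
Op 4: remove (4,2)
Op 5: place WQ@(3,4)
Op 6: remove (3,4)
Op 7: place BR@(4,4)
Per-piece attacks for W:
W attacks (3,1): no

Answer: no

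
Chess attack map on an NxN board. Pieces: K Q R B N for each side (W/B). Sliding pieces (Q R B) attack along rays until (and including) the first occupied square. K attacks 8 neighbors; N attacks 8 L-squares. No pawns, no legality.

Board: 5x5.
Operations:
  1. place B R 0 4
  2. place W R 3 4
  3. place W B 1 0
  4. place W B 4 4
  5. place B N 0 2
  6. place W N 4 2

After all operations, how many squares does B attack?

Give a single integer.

Answer: 8

Derivation:
Op 1: place BR@(0,4)
Op 2: place WR@(3,4)
Op 3: place WB@(1,0)
Op 4: place WB@(4,4)
Op 5: place BN@(0,2)
Op 6: place WN@(4,2)
Per-piece attacks for B:
  BN@(0,2): attacks (1,4) (2,3) (1,0) (2,1)
  BR@(0,4): attacks (0,3) (0,2) (1,4) (2,4) (3,4) [ray(0,-1) blocked at (0,2); ray(1,0) blocked at (3,4)]
Union (8 distinct): (0,2) (0,3) (1,0) (1,4) (2,1) (2,3) (2,4) (3,4)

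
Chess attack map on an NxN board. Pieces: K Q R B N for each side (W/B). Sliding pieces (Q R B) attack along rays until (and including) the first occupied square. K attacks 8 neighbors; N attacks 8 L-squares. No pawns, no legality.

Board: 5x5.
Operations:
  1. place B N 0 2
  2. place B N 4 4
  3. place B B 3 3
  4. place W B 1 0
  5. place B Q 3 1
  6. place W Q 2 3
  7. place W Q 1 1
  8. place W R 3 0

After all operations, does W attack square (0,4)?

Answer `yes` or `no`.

Answer: no

Derivation:
Op 1: place BN@(0,2)
Op 2: place BN@(4,4)
Op 3: place BB@(3,3)
Op 4: place WB@(1,0)
Op 5: place BQ@(3,1)
Op 6: place WQ@(2,3)
Op 7: place WQ@(1,1)
Op 8: place WR@(3,0)
Per-piece attacks for W:
  WB@(1,0): attacks (2,1) (3,2) (4,3) (0,1)
  WQ@(1,1): attacks (1,2) (1,3) (1,4) (1,0) (2,1) (3,1) (0,1) (2,2) (3,3) (2,0) (0,2) (0,0) [ray(0,-1) blocked at (1,0); ray(1,0) blocked at (3,1); ray(1,1) blocked at (3,3); ray(-1,1) blocked at (0,2)]
  WQ@(2,3): attacks (2,4) (2,2) (2,1) (2,0) (3,3) (1,3) (0,3) (3,4) (3,2) (4,1) (1,4) (1,2) (0,1) [ray(1,0) blocked at (3,3)]
  WR@(3,0): attacks (3,1) (4,0) (2,0) (1,0) [ray(0,1) blocked at (3,1); ray(-1,0) blocked at (1,0)]
W attacks (0,4): no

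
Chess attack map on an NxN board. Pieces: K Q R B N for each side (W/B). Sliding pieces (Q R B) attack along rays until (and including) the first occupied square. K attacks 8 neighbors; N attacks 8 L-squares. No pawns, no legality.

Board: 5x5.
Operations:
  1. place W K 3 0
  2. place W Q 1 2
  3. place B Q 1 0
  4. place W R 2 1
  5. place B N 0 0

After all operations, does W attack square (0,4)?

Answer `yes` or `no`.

Op 1: place WK@(3,0)
Op 2: place WQ@(1,2)
Op 3: place BQ@(1,0)
Op 4: place WR@(2,1)
Op 5: place BN@(0,0)
Per-piece attacks for W:
  WQ@(1,2): attacks (1,3) (1,4) (1,1) (1,0) (2,2) (3,2) (4,2) (0,2) (2,3) (3,4) (2,1) (0,3) (0,1) [ray(0,-1) blocked at (1,0); ray(1,-1) blocked at (2,1)]
  WR@(2,1): attacks (2,2) (2,3) (2,4) (2,0) (3,1) (4,1) (1,1) (0,1)
  WK@(3,0): attacks (3,1) (4,0) (2,0) (4,1) (2,1)
W attacks (0,4): no

Answer: no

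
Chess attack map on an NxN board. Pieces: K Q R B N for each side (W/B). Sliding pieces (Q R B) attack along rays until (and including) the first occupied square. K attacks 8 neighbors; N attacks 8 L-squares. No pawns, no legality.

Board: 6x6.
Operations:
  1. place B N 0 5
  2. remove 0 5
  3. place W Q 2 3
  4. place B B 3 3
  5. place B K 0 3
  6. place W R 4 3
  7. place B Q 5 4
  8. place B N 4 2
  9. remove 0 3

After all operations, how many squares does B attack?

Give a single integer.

Answer: 21

Derivation:
Op 1: place BN@(0,5)
Op 2: remove (0,5)
Op 3: place WQ@(2,3)
Op 4: place BB@(3,3)
Op 5: place BK@(0,3)
Op 6: place WR@(4,3)
Op 7: place BQ@(5,4)
Op 8: place BN@(4,2)
Op 9: remove (0,3)
Per-piece attacks for B:
  BB@(3,3): attacks (4,4) (5,5) (4,2) (2,4) (1,5) (2,2) (1,1) (0,0) [ray(1,-1) blocked at (4,2)]
  BN@(4,2): attacks (5,4) (3,4) (2,3) (5,0) (3,0) (2,1)
  BQ@(5,4): attacks (5,5) (5,3) (5,2) (5,1) (5,0) (4,4) (3,4) (2,4) (1,4) (0,4) (4,5) (4,3) [ray(-1,-1) blocked at (4,3)]
Union (21 distinct): (0,0) (0,4) (1,1) (1,4) (1,5) (2,1) (2,2) (2,3) (2,4) (3,0) (3,4) (4,2) (4,3) (4,4) (4,5) (5,0) (5,1) (5,2) (5,3) (5,4) (5,5)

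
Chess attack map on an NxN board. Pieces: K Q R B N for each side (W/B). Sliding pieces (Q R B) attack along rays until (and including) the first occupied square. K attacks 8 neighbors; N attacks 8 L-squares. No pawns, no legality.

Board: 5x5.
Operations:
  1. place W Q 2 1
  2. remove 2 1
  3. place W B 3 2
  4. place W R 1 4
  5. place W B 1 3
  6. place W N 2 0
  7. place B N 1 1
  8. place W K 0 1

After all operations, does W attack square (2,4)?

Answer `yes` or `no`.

Answer: yes

Derivation:
Op 1: place WQ@(2,1)
Op 2: remove (2,1)
Op 3: place WB@(3,2)
Op 4: place WR@(1,4)
Op 5: place WB@(1,3)
Op 6: place WN@(2,0)
Op 7: place BN@(1,1)
Op 8: place WK@(0,1)
Per-piece attacks for W:
  WK@(0,1): attacks (0,2) (0,0) (1,1) (1,2) (1,0)
  WB@(1,3): attacks (2,4) (2,2) (3,1) (4,0) (0,4) (0,2)
  WR@(1,4): attacks (1,3) (2,4) (3,4) (4,4) (0,4) [ray(0,-1) blocked at (1,3)]
  WN@(2,0): attacks (3,2) (4,1) (1,2) (0,1)
  WB@(3,2): attacks (4,3) (4,1) (2,3) (1,4) (2,1) (1,0) [ray(-1,1) blocked at (1,4)]
W attacks (2,4): yes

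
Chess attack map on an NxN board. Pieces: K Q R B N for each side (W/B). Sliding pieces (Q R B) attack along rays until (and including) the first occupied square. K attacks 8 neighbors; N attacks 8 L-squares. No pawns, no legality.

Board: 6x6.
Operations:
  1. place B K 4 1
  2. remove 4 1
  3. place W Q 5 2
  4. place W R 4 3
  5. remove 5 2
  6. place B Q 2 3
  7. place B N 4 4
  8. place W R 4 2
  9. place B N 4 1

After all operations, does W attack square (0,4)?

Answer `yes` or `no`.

Op 1: place BK@(4,1)
Op 2: remove (4,1)
Op 3: place WQ@(5,2)
Op 4: place WR@(4,3)
Op 5: remove (5,2)
Op 6: place BQ@(2,3)
Op 7: place BN@(4,4)
Op 8: place WR@(4,2)
Op 9: place BN@(4,1)
Per-piece attacks for W:
  WR@(4,2): attacks (4,3) (4,1) (5,2) (3,2) (2,2) (1,2) (0,2) [ray(0,1) blocked at (4,3); ray(0,-1) blocked at (4,1)]
  WR@(4,3): attacks (4,4) (4,2) (5,3) (3,3) (2,3) [ray(0,1) blocked at (4,4); ray(0,-1) blocked at (4,2); ray(-1,0) blocked at (2,3)]
W attacks (0,4): no

Answer: no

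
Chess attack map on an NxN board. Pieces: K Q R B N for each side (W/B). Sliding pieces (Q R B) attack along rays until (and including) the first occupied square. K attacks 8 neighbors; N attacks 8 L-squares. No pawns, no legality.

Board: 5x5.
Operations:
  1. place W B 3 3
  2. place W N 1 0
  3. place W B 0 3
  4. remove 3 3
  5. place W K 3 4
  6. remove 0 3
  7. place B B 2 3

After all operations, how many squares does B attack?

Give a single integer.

Op 1: place WB@(3,3)
Op 2: place WN@(1,0)
Op 3: place WB@(0,3)
Op 4: remove (3,3)
Op 5: place WK@(3,4)
Op 6: remove (0,3)
Op 7: place BB@(2,3)
Per-piece attacks for B:
  BB@(2,3): attacks (3,4) (3,2) (4,1) (1,4) (1,2) (0,1) [ray(1,1) blocked at (3,4)]
Union (6 distinct): (0,1) (1,2) (1,4) (3,2) (3,4) (4,1)

Answer: 6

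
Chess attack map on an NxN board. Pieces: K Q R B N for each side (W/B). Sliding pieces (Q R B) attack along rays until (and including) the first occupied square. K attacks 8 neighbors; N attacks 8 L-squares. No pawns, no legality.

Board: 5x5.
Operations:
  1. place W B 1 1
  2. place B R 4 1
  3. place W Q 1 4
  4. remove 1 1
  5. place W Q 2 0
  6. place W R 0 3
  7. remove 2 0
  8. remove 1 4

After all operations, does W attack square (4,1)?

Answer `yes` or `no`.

Answer: no

Derivation:
Op 1: place WB@(1,1)
Op 2: place BR@(4,1)
Op 3: place WQ@(1,4)
Op 4: remove (1,1)
Op 5: place WQ@(2,0)
Op 6: place WR@(0,3)
Op 7: remove (2,0)
Op 8: remove (1,4)
Per-piece attacks for W:
  WR@(0,3): attacks (0,4) (0,2) (0,1) (0,0) (1,3) (2,3) (3,3) (4,3)
W attacks (4,1): no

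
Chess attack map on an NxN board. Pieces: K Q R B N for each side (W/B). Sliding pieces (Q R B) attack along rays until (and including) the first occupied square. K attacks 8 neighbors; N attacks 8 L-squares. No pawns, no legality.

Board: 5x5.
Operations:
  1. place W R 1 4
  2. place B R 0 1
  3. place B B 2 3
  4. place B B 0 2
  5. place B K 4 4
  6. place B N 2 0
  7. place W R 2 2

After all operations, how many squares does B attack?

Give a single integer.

Op 1: place WR@(1,4)
Op 2: place BR@(0,1)
Op 3: place BB@(2,3)
Op 4: place BB@(0,2)
Op 5: place BK@(4,4)
Op 6: place BN@(2,0)
Op 7: place WR@(2,2)
Per-piece attacks for B:
  BR@(0,1): attacks (0,2) (0,0) (1,1) (2,1) (3,1) (4,1) [ray(0,1) blocked at (0,2)]
  BB@(0,2): attacks (1,3) (2,4) (1,1) (2,0) [ray(1,-1) blocked at (2,0)]
  BN@(2,0): attacks (3,2) (4,1) (1,2) (0,1)
  BB@(2,3): attacks (3,4) (3,2) (4,1) (1,4) (1,2) (0,1) [ray(-1,1) blocked at (1,4); ray(-1,-1) blocked at (0,1)]
  BK@(4,4): attacks (4,3) (3,4) (3,3)
Union (16 distinct): (0,0) (0,1) (0,2) (1,1) (1,2) (1,3) (1,4) (2,0) (2,1) (2,4) (3,1) (3,2) (3,3) (3,4) (4,1) (4,3)

Answer: 16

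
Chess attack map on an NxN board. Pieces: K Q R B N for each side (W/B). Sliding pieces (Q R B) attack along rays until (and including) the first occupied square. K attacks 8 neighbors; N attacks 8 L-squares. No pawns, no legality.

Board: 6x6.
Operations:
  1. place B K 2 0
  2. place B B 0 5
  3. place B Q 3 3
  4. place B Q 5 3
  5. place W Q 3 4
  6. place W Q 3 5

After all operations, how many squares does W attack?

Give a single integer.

Answer: 21

Derivation:
Op 1: place BK@(2,0)
Op 2: place BB@(0,5)
Op 3: place BQ@(3,3)
Op 4: place BQ@(5,3)
Op 5: place WQ@(3,4)
Op 6: place WQ@(3,5)
Per-piece attacks for W:
  WQ@(3,4): attacks (3,5) (3,3) (4,4) (5,4) (2,4) (1,4) (0,4) (4,5) (4,3) (5,2) (2,5) (2,3) (1,2) (0,1) [ray(0,1) blocked at (3,5); ray(0,-1) blocked at (3,3)]
  WQ@(3,5): attacks (3,4) (4,5) (5,5) (2,5) (1,5) (0,5) (4,4) (5,3) (2,4) (1,3) (0,2) [ray(0,-1) blocked at (3,4); ray(-1,0) blocked at (0,5); ray(1,-1) blocked at (5,3)]
Union (21 distinct): (0,1) (0,2) (0,4) (0,5) (1,2) (1,3) (1,4) (1,5) (2,3) (2,4) (2,5) (3,3) (3,4) (3,5) (4,3) (4,4) (4,5) (5,2) (5,3) (5,4) (5,5)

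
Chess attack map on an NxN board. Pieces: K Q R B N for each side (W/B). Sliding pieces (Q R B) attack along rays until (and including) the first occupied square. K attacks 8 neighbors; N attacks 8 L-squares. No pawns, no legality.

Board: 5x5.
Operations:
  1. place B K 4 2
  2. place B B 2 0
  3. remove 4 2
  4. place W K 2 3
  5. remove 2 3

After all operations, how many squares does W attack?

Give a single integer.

Answer: 0

Derivation:
Op 1: place BK@(4,2)
Op 2: place BB@(2,0)
Op 3: remove (4,2)
Op 4: place WK@(2,3)
Op 5: remove (2,3)
Per-piece attacks for W:
Union (0 distinct): (none)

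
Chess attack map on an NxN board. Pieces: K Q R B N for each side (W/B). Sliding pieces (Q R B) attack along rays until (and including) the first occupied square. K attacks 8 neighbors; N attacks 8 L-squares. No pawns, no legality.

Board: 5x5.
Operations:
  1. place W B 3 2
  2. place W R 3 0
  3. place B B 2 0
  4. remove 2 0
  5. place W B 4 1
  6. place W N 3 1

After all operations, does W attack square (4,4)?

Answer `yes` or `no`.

Answer: no

Derivation:
Op 1: place WB@(3,2)
Op 2: place WR@(3,0)
Op 3: place BB@(2,0)
Op 4: remove (2,0)
Op 5: place WB@(4,1)
Op 6: place WN@(3,1)
Per-piece attacks for W:
  WR@(3,0): attacks (3,1) (4,0) (2,0) (1,0) (0,0) [ray(0,1) blocked at (3,1)]
  WN@(3,1): attacks (4,3) (2,3) (1,2) (1,0)
  WB@(3,2): attacks (4,3) (4,1) (2,3) (1,4) (2,1) (1,0) [ray(1,-1) blocked at (4,1)]
  WB@(4,1): attacks (3,2) (3,0) [ray(-1,1) blocked at (3,2); ray(-1,-1) blocked at (3,0)]
W attacks (4,4): no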